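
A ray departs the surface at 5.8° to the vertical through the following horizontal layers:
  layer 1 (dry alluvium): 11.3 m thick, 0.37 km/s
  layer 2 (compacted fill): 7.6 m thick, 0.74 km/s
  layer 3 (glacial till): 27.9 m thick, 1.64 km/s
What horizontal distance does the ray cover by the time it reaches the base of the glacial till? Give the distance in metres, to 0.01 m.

p = sin θ₁/V₁ = sin 5.8°/0.37 = 2.7313e-01 s/km is conserved through the stack.
Layer 1: θ = 5.80°; offset = 11.3·tan 5.80° = 1.1478 m.
Layer 2: sin θ = p·0.74 = 0.2021 → θ = 11.66°; offset = 7.6·tan 11.66° = 1.5684 m.
Layer 3: sin θ = p·1.64 = 0.4479 → θ = 26.61°; offset = 27.9·tan 26.61° = 13.9778 m.
Total horizontal offset = 16.6940 m.

16.69 m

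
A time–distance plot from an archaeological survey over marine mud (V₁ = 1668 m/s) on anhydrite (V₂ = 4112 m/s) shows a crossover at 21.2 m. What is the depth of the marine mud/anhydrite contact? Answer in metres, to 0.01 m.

x_cross = 2h·√((V₂+V₁)/(V₂−V₁)) → h = x_cross / (2·√((V₂+V₁)/(V₂−V₁))).
√((V₂+V₁)/(V₂−V₁)) = √((4112+1668)/(4112−1668)) = 1.5378.
h = 21.2 / (2·1.5378) = 6.89 m.

6.89 m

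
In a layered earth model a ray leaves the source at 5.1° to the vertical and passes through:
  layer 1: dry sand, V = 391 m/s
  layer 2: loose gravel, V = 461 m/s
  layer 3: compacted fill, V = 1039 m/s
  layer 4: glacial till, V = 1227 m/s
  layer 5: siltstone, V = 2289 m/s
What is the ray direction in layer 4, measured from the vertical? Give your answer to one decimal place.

16.2°

Snell's law across each interface conserves sin θ / V, so sin θ_4 = V_4·sin θ₁/V₁.
sin θ_4 = 1227 × sin 5.1° / 391 = 0.2790.
θ_4 = 16.20° from the vertical.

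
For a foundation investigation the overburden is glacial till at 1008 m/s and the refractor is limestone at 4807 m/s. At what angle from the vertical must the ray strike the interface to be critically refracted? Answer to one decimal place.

Critical incidence: sin θ_c = V₁/V₂ = 1008/4807 = 0.2097.
θ_c = arcsin 0.2097 = 12.10°.

12.1°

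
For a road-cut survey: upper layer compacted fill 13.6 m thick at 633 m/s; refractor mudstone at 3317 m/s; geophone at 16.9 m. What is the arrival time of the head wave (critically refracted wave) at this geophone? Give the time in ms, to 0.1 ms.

47.3 ms

t = x/V₂ + 2h·√(V₂²−V₁²)/(V₁V₂).
√(V₂²−V₁²) = √(3317²−633²) = 3256.0 m/s; delay term = 2·13.6·3256.0/(633·3317) = 0.04218 s.
t = 16.9/3317 + 0.04218 = 0.04728 s.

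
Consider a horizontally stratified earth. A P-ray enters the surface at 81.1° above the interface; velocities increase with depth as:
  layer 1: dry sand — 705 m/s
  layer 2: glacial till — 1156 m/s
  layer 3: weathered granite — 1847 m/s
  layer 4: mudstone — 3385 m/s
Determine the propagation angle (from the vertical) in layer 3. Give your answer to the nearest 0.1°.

From the normal: θ₁ = 90° − 81.1° = 8.9°.
Snell's law across each interface conserves sin θ / V, so sin θ_3 = V_3·sin θ₁/V₁.
sin θ_3 = 1847 × sin 8.9° / 705 = 0.4053.
θ_3 = 23.91° from the vertical.

23.9°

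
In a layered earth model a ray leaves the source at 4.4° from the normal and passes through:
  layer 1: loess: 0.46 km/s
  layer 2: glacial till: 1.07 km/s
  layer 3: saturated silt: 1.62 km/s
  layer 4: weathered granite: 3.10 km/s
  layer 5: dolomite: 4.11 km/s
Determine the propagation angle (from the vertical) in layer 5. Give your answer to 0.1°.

43.3°

Snell's law across each interface conserves sin θ / V, so sin θ_5 = V_5·sin θ₁/V₁.
sin θ_5 = 4.11 × sin 4.4° / 0.46 = 0.6855.
θ_5 = arcsin 0.6855 = 43.27°.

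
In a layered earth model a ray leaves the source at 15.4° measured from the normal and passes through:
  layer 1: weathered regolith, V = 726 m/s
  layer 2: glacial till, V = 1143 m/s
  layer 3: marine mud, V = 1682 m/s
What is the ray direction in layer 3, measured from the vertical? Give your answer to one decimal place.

38.0°

Ray parameter p = sin 15.4° / 726 = 3.6578e-04 s/m.
sin θ_3 = p·V_3 = 3.6578e-04 × 1682 = 0.6152.
θ_3 = 37.97° from the vertical.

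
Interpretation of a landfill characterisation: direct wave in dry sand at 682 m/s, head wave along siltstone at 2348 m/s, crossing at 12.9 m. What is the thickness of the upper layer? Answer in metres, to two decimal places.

4.78 m

h = (x_cross/2)·√((V₂−V₁)/(V₂+V₁)).
(V₂−V₁)/(V₂+V₁) = (2348−682)/(2348+682) = 0.5498; √ = 0.7415.
h = (12.9/2)·0.7415 = 4.78 m.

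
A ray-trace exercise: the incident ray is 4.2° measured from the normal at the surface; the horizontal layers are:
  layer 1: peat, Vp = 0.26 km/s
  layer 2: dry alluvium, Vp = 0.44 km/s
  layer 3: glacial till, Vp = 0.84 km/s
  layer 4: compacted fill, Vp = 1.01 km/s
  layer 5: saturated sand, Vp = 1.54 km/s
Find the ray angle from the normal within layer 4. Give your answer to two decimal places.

16.53°

Snell's law across each interface conserves sin θ / V, so sin θ_4 = V_4·sin θ₁/V₁.
sin θ_4 = 1.01 × sin 4.2° / 0.26 = 0.2845.
θ_4 = 16.53° from the vertical.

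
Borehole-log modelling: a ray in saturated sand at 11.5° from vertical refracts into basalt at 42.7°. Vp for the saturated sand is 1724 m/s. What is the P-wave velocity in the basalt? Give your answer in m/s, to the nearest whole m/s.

5864 m/s

sin 11.5° = 0.1994; sin 42.7° = 0.6782.
V₂ = V₁·(sin θ₂/sin θ₁) = 1724·(0.6782/0.1994) = 5864.27 m/s.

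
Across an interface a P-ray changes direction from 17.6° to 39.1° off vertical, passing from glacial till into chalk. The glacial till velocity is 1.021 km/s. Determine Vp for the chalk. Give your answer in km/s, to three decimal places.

sin 17.6° = 0.3024; sin 39.1° = 0.6307.
V₂ = V₁·(sin θ₂/sin θ₁) = 1.021·(0.6307/0.3024) = 2.130 km/s.

2.130 km/s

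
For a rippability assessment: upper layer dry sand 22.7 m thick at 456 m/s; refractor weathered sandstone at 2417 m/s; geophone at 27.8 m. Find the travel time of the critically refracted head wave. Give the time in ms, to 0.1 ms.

109.3 ms

θ_c = arcsin(V₁/V₂) = arcsin(456/2417) = 10.87°, cos θ_c = 0.9820.
Intercept time tᵢ = 2h cos θ_c / V₁ = 2·22.7·0.9820/456 = 0.09777 s.
t = x/V₂ + tᵢ = 27.8/2417 + 0.09777 = 0.10928 s.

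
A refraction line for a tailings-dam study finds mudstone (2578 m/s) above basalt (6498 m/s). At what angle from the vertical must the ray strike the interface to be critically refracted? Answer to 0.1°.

23.4°

Critical incidence: sin θ_c = V₁/V₂ = 2578/6498 = 0.3967.
θ_c = arcsin 0.3967 = 23.37°.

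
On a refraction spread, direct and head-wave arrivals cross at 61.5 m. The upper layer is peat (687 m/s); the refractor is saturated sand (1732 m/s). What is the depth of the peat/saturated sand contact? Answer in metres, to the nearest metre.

20 m

h = (x_cross/2)·√((V₂−V₁)/(V₂+V₁)).
(V₂−V₁)/(V₂+V₁) = (1732−687)/(1732+687) = 0.4320; √ = 0.6573.
h = (61.5/2)·0.6573 = 20.21 m.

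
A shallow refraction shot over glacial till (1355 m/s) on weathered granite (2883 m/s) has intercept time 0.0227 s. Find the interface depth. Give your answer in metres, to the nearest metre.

θ_c = arcsin(1355/2883) = 28.03°; cos θ_c = 0.8827.
tᵢ = 2h cos θ_c/V₁ ⇒ h = tᵢ·V₁/(2 cos θ_c) = 0.0227·1355/(2·0.8827) = 17.42 m.

17 m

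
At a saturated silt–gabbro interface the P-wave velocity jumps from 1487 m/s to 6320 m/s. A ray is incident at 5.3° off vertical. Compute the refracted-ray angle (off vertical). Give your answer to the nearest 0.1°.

23.1°

sin θ₁/V₁ = sin θ₂/V₂ ⇒ sin θ₂ = 6320·sin 5.3°/1487 = 6320·0.0924/1487 = 0.3926.
θ₂ = sin⁻¹(0.3926) = 23.12° (from vertical).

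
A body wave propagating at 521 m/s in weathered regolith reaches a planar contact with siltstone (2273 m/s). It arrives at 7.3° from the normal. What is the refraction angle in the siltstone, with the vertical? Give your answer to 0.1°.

Snell's law: sin θ₂ = (V₂/V₁)·sin θ₁ = (2273/521)·sin 7.3° = 0.5544.
θ₂ = sin⁻¹(0.5544) = 33.67° (from vertical).

33.7°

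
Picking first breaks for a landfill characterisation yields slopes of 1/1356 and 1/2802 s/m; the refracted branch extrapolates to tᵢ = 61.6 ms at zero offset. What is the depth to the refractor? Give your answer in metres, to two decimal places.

47.73 m

h = tᵢ·V₁·V₂ / (2·√(V₂²−V₁²)).
√(V₂²−V₁²) = √(2802² − 1356²) = 2452.0 m/s.
h = 0.0616 s × 1356 × 2802 / (2 × 2452.0) = 47.73 m.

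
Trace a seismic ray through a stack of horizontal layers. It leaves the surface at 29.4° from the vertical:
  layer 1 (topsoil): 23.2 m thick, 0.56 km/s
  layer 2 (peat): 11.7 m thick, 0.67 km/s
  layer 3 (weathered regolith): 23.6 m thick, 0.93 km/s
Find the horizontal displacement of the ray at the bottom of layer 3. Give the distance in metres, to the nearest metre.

55 m

p = sin θ₁/V₁ = sin 29.4°/0.56 = 8.7661e-01 s/km is conserved through the stack.
Layer 1: θ = 29.40°; offset = 23.2·tan 29.40° = 13.073 m.
Layer 2: sin θ = p·0.67 = 0.5873 → θ = 35.97°; offset = 11.7·tan 35.97° = 8.491 m.
Layer 3: sin θ = p·0.93 = 0.8153 → θ = 54.61°; offset = 23.6·tan 54.61° = 33.223 m.
Σ offsets = 54.786 m.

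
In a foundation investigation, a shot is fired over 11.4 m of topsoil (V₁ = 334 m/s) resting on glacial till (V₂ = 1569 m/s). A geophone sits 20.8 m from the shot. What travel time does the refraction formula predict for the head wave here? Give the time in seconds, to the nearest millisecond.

0.080 s

θ_c = arcsin(V₁/V₂) = arcsin(334/1569) = 12.29°, cos θ_c = 0.9771.
Intercept time tᵢ = 2h cos θ_c / V₁ = 2·11.4·0.9771/334 = 0.06670 s.
t = x/V₂ + tᵢ = 20.8/1569 + 0.06670 = 0.07996 s.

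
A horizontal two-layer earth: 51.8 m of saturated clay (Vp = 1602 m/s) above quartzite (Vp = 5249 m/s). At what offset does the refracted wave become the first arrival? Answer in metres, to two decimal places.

141.99 m

x_cross = 2h·√((V₂+V₁)/(V₂−V₁)).
(V₂+V₁)/(V₂−V₁) = (5249+1602)/(5249−1602) = 1.8785; √ = 1.3706.
x_cross = 2·51.8·1.3706 = 141.99 m.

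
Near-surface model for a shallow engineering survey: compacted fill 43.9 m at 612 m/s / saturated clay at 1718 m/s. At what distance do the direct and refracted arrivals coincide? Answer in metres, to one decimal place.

θ_c = arcsin(612/1718) = 20.87°, so cos θ_c = 0.9344 and tᵢ = 2h cos θ_c/V₁ = 0.1341 s.
At crossover x/V₁ = x/V₂ + tᵢ ⇒ x = tᵢ/(1/V₁ − 1/V₂) = 0.13405/(1.6340e-03 − 5.8207e-04) = 127.44 m.

127.4 m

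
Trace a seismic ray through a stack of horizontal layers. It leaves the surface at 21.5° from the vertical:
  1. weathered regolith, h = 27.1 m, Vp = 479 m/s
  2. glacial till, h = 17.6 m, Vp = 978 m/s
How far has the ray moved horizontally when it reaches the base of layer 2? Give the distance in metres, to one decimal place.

30.5 m

Apply Snell's law at each interface; in layer i the horizontal offset is hᵢ·tan θᵢ.
Layer 1: θ = 21.50°; offset = 27.1·tan 21.50° = 10.675 m.
Layer 2: sin θ = 978·sin 21.5°/479 = 0.7483, θ = 48.44°; offset = 17.6·tan 48.44° = 19.854 m.
Σ offsets = 30.529 m.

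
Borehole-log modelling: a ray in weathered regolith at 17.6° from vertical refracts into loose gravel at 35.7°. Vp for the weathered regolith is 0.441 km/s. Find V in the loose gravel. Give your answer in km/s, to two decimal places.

0.85 km/s

Snell's law: sin 17.6°/V₁ = sin 35.7°/V₂.
V₂ = V₁·sin 35.7°/sin 17.6° = 0.441 × 1.9299 = 0.85 km/s.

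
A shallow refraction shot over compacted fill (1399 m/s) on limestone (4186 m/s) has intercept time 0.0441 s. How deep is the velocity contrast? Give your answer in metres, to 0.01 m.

h = tᵢ·V₁·V₂ / (2·√(V₂²−V₁²)).
√(V₂²−V₁²) = √(4186² − 1399²) = 3945.3 m/s.
h = 0.0441 s × 1399 × 4186 / (2 × 3945.3) = 32.73 m.

32.73 m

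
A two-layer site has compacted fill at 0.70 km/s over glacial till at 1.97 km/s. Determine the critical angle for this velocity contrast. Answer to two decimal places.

20.81°

Critical incidence: sin θ_c = V₁/V₂ = 0.70/1.97 = 0.3553.
θ_c = arcsin 0.3553 = 20.81°.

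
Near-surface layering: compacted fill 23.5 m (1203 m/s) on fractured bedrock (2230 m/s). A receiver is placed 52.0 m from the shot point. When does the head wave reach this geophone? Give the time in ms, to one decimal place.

θ_c = arcsin(V₁/V₂) = arcsin(1203/2230) = 32.65°, cos θ_c = 0.8420.
Intercept time tᵢ = 2h cos θ_c / V₁ = 2·23.5·0.8420/1203 = 0.03290 s.
t = x/V₂ + tᵢ = 52.0/2230 + 0.03290 = 0.05621 s.

56.2 ms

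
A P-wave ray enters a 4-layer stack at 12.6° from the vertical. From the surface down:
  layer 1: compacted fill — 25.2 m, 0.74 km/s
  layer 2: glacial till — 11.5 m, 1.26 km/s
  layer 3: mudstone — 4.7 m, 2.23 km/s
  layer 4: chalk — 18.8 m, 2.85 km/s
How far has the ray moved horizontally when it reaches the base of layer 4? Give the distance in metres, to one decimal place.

43.5 m

Ray parameter p = sin 12.6° / 0.74 km/s = 2.9479e-01 s/km.
Layer 1: θ = 12.60°; offset = 25.2·tan 12.60° = 5.633 m.
Layer 2: sin θ = p·1.26 = 0.3714 → θ = 21.80°; offset = 11.5·tan 21.80° = 4.601 m.
Layer 3: sin θ = p·2.23 = 0.6574 → θ = 41.10°; offset = 4.7·tan 41.10° = 4.100 m.
Layer 4: sin θ = p·2.85 = 0.8401 → θ = 57.16°; offset = 18.8·tan 57.16° = 29.122 m.
Total horizontal offset = 43.456 m.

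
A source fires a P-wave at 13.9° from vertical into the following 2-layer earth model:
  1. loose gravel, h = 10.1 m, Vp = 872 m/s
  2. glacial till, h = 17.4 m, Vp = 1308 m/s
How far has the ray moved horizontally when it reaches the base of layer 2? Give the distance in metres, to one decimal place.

p = sin θ₁/V₁ = sin 13.9°/872 = 2.7549e-04 s/m is conserved through the stack.
Layer 1: θ = 13.90°; offset = 10.1·tan 13.90° = 2.499 m.
Layer 2: sin θ = p·1308 = 0.3603 → θ = 21.12°; offset = 17.4·tan 21.12° = 6.722 m.
Summing the layer offsets gives 9.221 m.

9.2 m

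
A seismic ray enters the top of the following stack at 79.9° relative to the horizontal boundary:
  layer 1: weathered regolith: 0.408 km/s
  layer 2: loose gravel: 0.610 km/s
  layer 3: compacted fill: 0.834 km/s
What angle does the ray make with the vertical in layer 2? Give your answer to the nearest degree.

15°

From the normal: θ₁ = 90° − 79.9° = 10.1°.
Ray parameter p = sin 10.1° / 0.408 = 4.2982e-01 s/km.
sin θ_2 = p·V_2 = 4.2982e-01 × 0.610 = 0.2622.
θ_2 = 15.20° from the vertical.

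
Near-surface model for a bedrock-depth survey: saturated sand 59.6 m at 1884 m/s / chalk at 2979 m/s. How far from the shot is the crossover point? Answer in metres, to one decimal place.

θ_c = arcsin(1884/2979) = 39.23°, so cos θ_c = 0.7746 and tᵢ = 2h cos θ_c/V₁ = 0.0490 s.
At crossover x/V₁ = x/V₂ + tᵢ ⇒ x = tᵢ/(1/V₁ − 1/V₂) = 0.04901/(5.3079e-04 − 3.3568e-04) = 251.20 m.

251.2 m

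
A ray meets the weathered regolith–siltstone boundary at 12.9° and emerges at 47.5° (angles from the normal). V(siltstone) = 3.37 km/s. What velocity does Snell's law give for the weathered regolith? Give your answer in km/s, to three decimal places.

1.020 km/s

Snell's law: sin 12.9°/V₁ = sin 47.5°/V₂.
V₁ = V₂·sin 12.9°/sin 47.5° = 3.37 × 0.3028 = 1.020 km/s.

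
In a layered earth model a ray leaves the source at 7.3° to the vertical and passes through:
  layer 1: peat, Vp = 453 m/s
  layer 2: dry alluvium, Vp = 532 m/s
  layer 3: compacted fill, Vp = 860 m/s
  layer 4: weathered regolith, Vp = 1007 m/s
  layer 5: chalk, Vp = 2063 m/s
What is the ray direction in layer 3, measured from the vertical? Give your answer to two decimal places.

Ray parameter p = sin 7.3° / 453 = 2.8050e-04 s/m.
sin θ_3 = p·V_3 = 2.8050e-04 × 860 = 0.2412.
θ_3 = arcsin 0.2412 = 13.96°.

13.96°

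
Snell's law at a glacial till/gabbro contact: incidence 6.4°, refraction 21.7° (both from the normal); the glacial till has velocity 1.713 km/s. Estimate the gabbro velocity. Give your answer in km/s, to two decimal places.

5.68 km/s

sin 6.4° = 0.1115; sin 21.7° = 0.3697.
V₂ = V₁·(sin θ₂/sin θ₁) = 1.713·(0.3697/0.1115) = 5.68 km/s.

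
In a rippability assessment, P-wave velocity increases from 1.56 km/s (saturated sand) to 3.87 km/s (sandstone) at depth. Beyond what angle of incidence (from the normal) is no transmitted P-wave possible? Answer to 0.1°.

23.8°

Critical incidence: sin θ_c = V₁/V₂ = 1.56/3.87 = 0.4031.
θ_c = arcsin 0.4031 = 23.77°.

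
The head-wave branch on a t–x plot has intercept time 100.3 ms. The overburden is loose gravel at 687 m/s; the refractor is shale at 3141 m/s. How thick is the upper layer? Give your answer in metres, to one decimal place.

θ_c = arcsin(687/3141) = 12.63°; cos θ_c = 0.9758.
tᵢ = 2h cos θ_c/V₁ ⇒ h = tᵢ·V₁/(2 cos θ_c) = 0.1003·687/(2·0.9758) = 35.31 m.

35.3 m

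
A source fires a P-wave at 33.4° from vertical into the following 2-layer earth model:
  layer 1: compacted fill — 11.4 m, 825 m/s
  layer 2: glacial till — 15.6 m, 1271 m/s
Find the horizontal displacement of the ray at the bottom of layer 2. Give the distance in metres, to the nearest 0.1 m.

Apply Snell's law at each interface; in layer i the horizontal offset is hᵢ·tan θᵢ.
Layer 1: θ = 33.40°; offset = 11.4·tan 33.40° = 7.517 m.
Layer 2: sin θ = 1271·sin 33.4°/825 = 0.8481, θ = 58.00°; offset = 15.6·tan 58.00° = 24.968 m.
Summing the layer offsets gives 32.485 m.

32.5 m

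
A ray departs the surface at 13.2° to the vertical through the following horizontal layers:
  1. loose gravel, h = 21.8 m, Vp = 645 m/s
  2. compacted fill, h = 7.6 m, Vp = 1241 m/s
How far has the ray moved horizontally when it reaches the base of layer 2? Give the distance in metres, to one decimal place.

p = sin θ₁/V₁ = sin 13.2°/645 = 3.5403e-04 s/m is conserved through the stack.
Layer 1: θ = 13.20°; offset = 21.8·tan 13.20° = 5.113 m.
Layer 2: sin θ = p·1241 = 0.4394 → θ = 26.06°; offset = 7.6·tan 26.06° = 3.717 m.
Σ offsets = 8.830 m.

8.8 m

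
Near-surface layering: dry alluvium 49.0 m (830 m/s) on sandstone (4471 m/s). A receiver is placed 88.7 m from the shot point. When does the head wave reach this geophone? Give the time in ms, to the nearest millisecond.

t = x/V₂ + 2h·√(V₂²−V₁²)/(V₁V₂).
√(V₂²−V₁²) = √(4471²−830²) = 4393.3 m/s; delay term = 2·49.0·4393.3/(830·4471) = 0.11602 s.
t = 88.7/4471 + 0.11602 = 0.13586 s.

136 ms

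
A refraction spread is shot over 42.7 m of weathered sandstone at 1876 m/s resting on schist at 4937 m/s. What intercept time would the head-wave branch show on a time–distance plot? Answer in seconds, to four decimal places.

θ_c = arcsin(V₁/V₂) = arcsin(1876/4937) = 22.33°; cos θ_c = 0.9250.
tᵢ = 2h·cos θ_c / V₁ = 2·42.7·0.9250 / 1876 = 0.04211 s.

0.0421 s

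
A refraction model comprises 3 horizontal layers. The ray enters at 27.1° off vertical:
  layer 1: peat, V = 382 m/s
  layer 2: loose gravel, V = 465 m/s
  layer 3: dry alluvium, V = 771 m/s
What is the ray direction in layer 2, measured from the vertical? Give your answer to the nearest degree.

34°

Ray parameter p = sin 27.1° / 382 = 1.1925e-03 s/m.
sin θ_2 = p·V_2 = 1.1925e-03 × 465 = 0.5545.
θ_2 = 33.68° from the vertical.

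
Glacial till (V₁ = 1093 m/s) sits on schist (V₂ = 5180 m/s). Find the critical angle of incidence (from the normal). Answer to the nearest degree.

12°

Critical incidence: sin θ_c = V₁/V₂ = 1093/5180 = 0.2110.
θ_c = arcsin 0.2110 = 12.18°.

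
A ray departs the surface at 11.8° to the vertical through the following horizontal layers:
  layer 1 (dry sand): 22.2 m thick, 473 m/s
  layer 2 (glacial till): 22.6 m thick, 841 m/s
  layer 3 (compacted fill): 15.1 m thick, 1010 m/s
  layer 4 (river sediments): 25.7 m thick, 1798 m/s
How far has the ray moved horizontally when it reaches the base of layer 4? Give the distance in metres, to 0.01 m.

52.55 m

p = sin θ₁/V₁ = sin 11.8°/473 = 4.3234e-04 s/m is conserved through the stack.
Layer 1: θ = 11.80°; offset = 22.2·tan 11.80° = 4.6378 m.
Layer 2: sin θ = p·841 = 0.3636 → θ = 21.32°; offset = 22.6·tan 21.32° = 8.8210 m.
Layer 3: sin θ = p·1010 = 0.4367 → θ = 25.89°; offset = 15.1·tan 25.89° = 7.3293 m.
Layer 4: sin θ = p·1798 = 0.7773 → θ = 51.02°; offset = 25.7·tan 51.02° = 31.7573 m.
Total horizontal offset = 52.5454 m.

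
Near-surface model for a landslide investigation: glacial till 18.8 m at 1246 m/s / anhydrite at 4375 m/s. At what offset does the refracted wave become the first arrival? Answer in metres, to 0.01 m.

x_cross = 2h·√((V₂+V₁)/(V₂−V₁)).
(V₂+V₁)/(V₂−V₁) = (4375+1246)/(4375−1246) = 1.7964; √ = 1.3403.
x_cross = 2·18.8·1.3403 = 50.40 m.

50.40 m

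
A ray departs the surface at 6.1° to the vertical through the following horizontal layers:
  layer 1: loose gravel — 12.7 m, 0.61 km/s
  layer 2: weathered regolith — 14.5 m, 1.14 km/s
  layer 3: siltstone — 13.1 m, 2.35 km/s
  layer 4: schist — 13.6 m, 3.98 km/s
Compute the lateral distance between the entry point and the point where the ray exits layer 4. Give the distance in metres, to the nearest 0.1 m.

Apply Snell's law at each interface; in layer i the horizontal offset is hᵢ·tan θᵢ.
Layer 1: θ = 6.10°; offset = 12.7·tan 6.10° = 1.357 m.
Layer 2: sin θ = 1.14·sin 6.1°/0.61 = 0.1986, θ = 11.45°; offset = 14.5·tan 11.45° = 2.938 m.
Layer 3: sin θ = 2.35·sin 6.1°/0.61 = 0.4094, θ = 24.17°; offset = 13.1·tan 24.17° = 5.878 m.
Layer 4: sin θ = 3.98·sin 6.1°/0.61 = 0.6933, θ = 43.89°; offset = 13.6·tan 43.89° = 13.085 m.
Total horizontal offset = 23.258 m.

23.3 m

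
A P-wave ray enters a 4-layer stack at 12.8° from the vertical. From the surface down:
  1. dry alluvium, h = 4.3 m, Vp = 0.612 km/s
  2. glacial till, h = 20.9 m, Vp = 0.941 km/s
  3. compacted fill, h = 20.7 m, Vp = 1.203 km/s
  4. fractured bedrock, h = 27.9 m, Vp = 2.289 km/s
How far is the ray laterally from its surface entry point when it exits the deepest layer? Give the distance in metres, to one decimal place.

59.9 m

p = sin θ₁/V₁ = sin 12.8°/0.612 = 3.6201e-01 s/km is conserved through the stack.
Layer 1: θ = 12.80°; offset = 4.3·tan 12.80° = 0.977 m.
Layer 2: sin θ = p·0.941 = 0.3406 → θ = 19.92°; offset = 20.9·tan 19.92° = 7.572 m.
Layer 3: sin θ = p·1.203 = 0.4355 → θ = 25.82°; offset = 20.7·tan 25.82° = 10.014 m.
Layer 4: sin θ = p·2.289 = 0.8286 → θ = 55.96°; offset = 27.9·tan 55.96° = 41.299 m.
Summing the layer offsets gives 59.863 m.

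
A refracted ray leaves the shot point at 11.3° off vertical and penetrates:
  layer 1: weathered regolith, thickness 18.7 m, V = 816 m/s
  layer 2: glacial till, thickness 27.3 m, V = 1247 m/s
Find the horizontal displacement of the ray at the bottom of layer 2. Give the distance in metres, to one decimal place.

Apply Snell's law at each interface; in layer i the horizontal offset is hᵢ·tan θᵢ.
Layer 1: θ = 11.30°; offset = 18.7·tan 11.30° = 3.737 m.
Layer 2: sin θ = 1247·sin 11.3°/816 = 0.2994, θ = 17.42°; offset = 27.3·tan 17.42° = 8.568 m.
Total horizontal offset = 12.305 m.

12.3 m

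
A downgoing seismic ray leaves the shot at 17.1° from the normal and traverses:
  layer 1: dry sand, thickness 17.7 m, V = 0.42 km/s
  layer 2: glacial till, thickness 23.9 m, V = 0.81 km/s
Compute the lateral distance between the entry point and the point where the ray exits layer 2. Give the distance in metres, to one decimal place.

21.9 m

p = sin θ₁/V₁ = sin 17.1°/0.42 = 7.0010e-01 s/km is conserved through the stack.
Layer 1: θ = 17.10°; offset = 17.7·tan 17.10° = 5.445 m.
Layer 2: sin θ = p·0.81 = 0.5671 → θ = 34.55°; offset = 23.9·tan 34.55° = 16.455 m.
Summing the layer offsets gives 21.900 m.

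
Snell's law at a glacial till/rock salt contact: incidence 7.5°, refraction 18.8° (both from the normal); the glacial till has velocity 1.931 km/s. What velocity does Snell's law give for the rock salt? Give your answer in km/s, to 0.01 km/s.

Snell's law: sin 7.5°/V₁ = sin 18.8°/V₂.
V₂ = V₁·sin 18.8°/sin 7.5° = 1.931 × 2.4690 = 4.77 km/s.

4.77 km/s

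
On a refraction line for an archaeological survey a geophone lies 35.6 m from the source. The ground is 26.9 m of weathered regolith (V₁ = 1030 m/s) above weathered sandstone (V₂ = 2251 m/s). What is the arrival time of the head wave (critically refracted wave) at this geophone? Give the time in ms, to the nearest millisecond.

62 ms

t = x/V₂ + 2h·√(V₂²−V₁²)/(V₁V₂).
√(V₂²−V₁²) = √(2251²−1030²) = 2001.5 m/s; delay term = 2·26.9·2001.5/(1030·2251) = 0.04644 s.
t = 35.6/2251 + 0.04644 = 0.06226 s.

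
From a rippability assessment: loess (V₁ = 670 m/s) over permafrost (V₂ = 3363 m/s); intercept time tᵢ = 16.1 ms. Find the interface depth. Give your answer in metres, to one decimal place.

θ_c = arcsin(670/3363) = 11.49°; cos θ_c = 0.9800.
tᵢ = 2h cos θ_c/V₁ ⇒ h = tᵢ·V₁/(2 cos θ_c) = 0.0161·670/(2·0.9800) = 5.50 m.

5.5 m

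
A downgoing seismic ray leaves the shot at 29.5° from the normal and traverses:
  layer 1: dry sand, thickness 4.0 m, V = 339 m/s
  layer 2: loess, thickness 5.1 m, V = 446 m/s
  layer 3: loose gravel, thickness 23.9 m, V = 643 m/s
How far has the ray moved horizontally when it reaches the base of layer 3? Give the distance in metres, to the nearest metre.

p = sin θ₁/V₁ = sin 29.5°/339 = 1.4526e-03 s/m is conserved through the stack.
Layer 1: θ = 29.50°; offset = 4.0·tan 29.50° = 2.263 m.
Layer 2: sin θ = p·446 = 0.6478 → θ = 40.38°; offset = 5.1·tan 40.38° = 4.337 m.
Layer 3: sin θ = p·643 = 0.9340 → θ = 69.07°; offset = 23.9·tan 69.07° = 62.484 m.
Σ offsets = 69.085 m.

69 m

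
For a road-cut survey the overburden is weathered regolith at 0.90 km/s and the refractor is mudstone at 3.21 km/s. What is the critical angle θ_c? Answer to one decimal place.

At critical incidence the refracted ray runs along the interface (θ₂ = 90°), so sin θ_c = V₁/V₂.
θ_c = arcsin(0.90/3.21) = arcsin 0.2804 = 16.28°.

16.3°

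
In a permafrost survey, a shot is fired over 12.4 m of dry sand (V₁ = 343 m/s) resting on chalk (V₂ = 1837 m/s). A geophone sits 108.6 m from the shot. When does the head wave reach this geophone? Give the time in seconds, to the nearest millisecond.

0.130 s

θ_c = arcsin(V₁/V₂) = arcsin(343/1837) = 10.76°, cos θ_c = 0.9824.
Intercept time tᵢ = 2h cos θ_c / V₁ = 2·12.4·0.9824/343 = 0.07103 s.
t = x/V₂ + tᵢ = 108.6/1837 + 0.07103 = 0.13015 s.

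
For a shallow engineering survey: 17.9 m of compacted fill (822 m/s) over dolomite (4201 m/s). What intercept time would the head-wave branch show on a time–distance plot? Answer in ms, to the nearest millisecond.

θ_c = arcsin(V₁/V₂) = arcsin(822/4201) = 11.28°; cos θ_c = 0.9807.
tᵢ = 2h·cos θ_c / V₁ = 2·17.9·0.9807 / 822 = 0.04271 s.

43 ms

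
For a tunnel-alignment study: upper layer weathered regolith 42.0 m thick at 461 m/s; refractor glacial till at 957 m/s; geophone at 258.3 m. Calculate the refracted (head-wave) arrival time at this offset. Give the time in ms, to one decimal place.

θ_c = arcsin(V₁/V₂) = arcsin(461/957) = 28.80°, cos θ_c = 0.8763.
Intercept time tᵢ = 2h cos θ_c / V₁ = 2·42.0·0.8763/461 = 0.15968 s.
t = x/V₂ + tᵢ = 258.3/957 + 0.15968 = 0.42958 s.

429.6 ms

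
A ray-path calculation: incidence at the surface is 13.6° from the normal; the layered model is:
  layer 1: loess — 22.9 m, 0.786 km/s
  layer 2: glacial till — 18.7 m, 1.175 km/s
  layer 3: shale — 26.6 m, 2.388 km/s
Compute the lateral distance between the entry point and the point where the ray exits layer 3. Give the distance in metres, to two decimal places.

p = sin θ₁/V₁ = sin 13.6°/0.786 = 2.9916e-01 s/km is conserved through the stack.
Layer 1: θ = 13.60°; offset = 22.9·tan 13.60° = 5.5401 m.
Layer 2: sin θ = p·1.175 = 0.3515 → θ = 20.58°; offset = 18.7·tan 20.58° = 7.0215 m.
Layer 3: sin θ = p·2.388 = 0.7144 → θ = 45.59°; offset = 26.6·tan 45.59° = 27.1575 m.
Summing the layer offsets gives 39.7190 m.

39.72 m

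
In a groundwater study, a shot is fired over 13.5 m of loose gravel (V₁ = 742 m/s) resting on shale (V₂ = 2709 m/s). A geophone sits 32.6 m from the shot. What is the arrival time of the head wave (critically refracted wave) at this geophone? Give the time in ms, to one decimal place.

47.0 ms

θ_c = arcsin(V₁/V₂) = arcsin(742/2709) = 15.90°, cos θ_c = 0.9618.
Intercept time tᵢ = 2h cos θ_c / V₁ = 2·13.5·0.9618/742 = 0.03500 s.
t = x/V₂ + tᵢ = 32.6/2709 + 0.03500 = 0.04703 s.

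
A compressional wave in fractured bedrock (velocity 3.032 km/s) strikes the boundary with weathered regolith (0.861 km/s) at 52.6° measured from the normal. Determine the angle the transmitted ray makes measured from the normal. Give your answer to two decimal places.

13.04°

Snell's law: sin θ₂ = (V₂/V₁)·sin θ₁ = (0.861/3.032)·sin 52.6° = 0.2256.
θ₂ = arcsin 0.2256 = 13.04° from the normal.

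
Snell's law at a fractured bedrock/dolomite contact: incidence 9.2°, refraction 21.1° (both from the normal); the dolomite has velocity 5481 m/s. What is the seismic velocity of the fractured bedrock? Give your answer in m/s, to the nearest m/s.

sin 9.2° = 0.1599; sin 21.1° = 0.3600.
V₁ = V₂·(sin θ₁/sin θ₂) = 5481·(0.1599/0.3600) = 2434.21 m/s.

2434 m/s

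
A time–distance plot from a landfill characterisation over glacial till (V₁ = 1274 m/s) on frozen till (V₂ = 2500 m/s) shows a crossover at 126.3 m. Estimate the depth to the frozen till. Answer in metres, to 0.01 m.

h = (x_cross/2)·√((V₂−V₁)/(V₂+V₁)).
(V₂−V₁)/(V₂+V₁) = (2500−1274)/(2500+1274) = 0.3249; √ = 0.5700.
h = (126.3/2)·0.5700 = 35.99 m.

35.99 m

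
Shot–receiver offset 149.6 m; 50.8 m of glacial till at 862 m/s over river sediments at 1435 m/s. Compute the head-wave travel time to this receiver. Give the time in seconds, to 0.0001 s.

t = x/V₂ + 2h·√(V₂²−V₁²)/(V₁V₂).
√(V₂²−V₁²) = √(1435²−862²) = 1147.2 m/s; delay term = 2·50.8·1147.2/(862·1435) = 0.09423 s.
t = 149.6/1435 + 0.09423 = 0.19848 s.

0.1985 s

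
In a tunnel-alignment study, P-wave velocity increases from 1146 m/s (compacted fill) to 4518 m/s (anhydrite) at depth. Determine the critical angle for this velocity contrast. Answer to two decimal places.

At critical incidence the refracted ray runs along the interface (θ₂ = 90°), so sin θ_c = V₁/V₂.
θ_c = arcsin(1146/4518) = arcsin 0.2537 = 14.69°.

14.69°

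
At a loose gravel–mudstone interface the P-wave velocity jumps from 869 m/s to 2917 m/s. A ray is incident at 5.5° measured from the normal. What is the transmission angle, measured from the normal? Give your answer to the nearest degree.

19°

Snell's law: sin θ₂ = (V₂/V₁)·sin θ₁ = (2917/869)·sin 5.5° = 0.3217.
θ₂ = arcsin 0.3217 = 18.77° from the normal.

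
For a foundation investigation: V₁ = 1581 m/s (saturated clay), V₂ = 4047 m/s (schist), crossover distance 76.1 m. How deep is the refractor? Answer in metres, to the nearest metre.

h = (x_cross/2)·√((V₂−V₁)/(V₂+V₁)).
(V₂−V₁)/(V₂+V₁) = (4047−1581)/(4047+1581) = 0.4382; √ = 0.6619.
h = (76.1/2)·0.6619 = 25.19 m.

25 m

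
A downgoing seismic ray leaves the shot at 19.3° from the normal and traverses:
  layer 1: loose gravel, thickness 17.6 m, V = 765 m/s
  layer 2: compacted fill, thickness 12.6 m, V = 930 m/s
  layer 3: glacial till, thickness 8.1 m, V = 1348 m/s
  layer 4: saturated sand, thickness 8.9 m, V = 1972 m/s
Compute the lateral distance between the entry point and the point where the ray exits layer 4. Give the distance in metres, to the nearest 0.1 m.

p = sin θ₁/V₁ = sin 19.3°/765 = 4.3204e-04 s/m is conserved through the stack.
Layer 1: θ = 19.30°; offset = 17.6·tan 19.30° = 6.163 m.
Layer 2: sin θ = p·930 = 0.4018 → θ = 23.69°; offset = 12.6·tan 23.69° = 5.529 m.
Layer 3: sin θ = p·1348 = 0.5824 → θ = 35.62°; offset = 8.1·tan 35.62° = 5.803 m.
Layer 4: sin θ = p·1972 = 0.8520 → θ = 58.43°; offset = 8.9·tan 58.43° = 14.483 m.
Σ offsets = 31.978 m.

32.0 m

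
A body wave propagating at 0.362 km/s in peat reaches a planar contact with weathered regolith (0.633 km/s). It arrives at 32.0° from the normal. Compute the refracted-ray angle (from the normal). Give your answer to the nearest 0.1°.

67.9°

sin θ₁/V₁ = sin θ₂/V₂ ⇒ sin θ₂ = 0.633·sin 32.0°/0.362 = 0.633·0.5299/0.362 = 0.9266.
θ₂ = sin⁻¹(0.9266) = 67.91° (from vertical).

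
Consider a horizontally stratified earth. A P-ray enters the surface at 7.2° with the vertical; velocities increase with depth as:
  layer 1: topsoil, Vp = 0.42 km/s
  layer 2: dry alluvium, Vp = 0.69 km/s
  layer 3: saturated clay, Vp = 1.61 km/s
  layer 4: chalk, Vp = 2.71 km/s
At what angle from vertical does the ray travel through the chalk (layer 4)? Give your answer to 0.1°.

Ray parameter p = sin 7.2° / 0.42 = 2.9841e-01 s/km.
sin θ_4 = p·V_4 = 2.9841e-01 × 2.71 = 0.8087.
θ_4 = arcsin 0.8087 = 53.97°.

54.0°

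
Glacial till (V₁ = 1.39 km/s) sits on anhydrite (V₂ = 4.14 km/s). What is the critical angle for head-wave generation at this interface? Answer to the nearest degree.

Critical incidence: sin θ_c = V₁/V₂ = 1.39/4.14 = 0.3357.
θ_c = arcsin 0.3357 = 19.62°.

20°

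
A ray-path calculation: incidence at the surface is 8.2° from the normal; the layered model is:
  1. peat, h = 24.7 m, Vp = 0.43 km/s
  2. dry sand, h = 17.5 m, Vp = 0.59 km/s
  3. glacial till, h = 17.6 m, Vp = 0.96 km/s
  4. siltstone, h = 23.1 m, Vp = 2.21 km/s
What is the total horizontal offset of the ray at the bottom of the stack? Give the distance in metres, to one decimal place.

p = sin θ₁/V₁ = sin 8.2°/0.43 = 3.3170e-01 s/km is conserved through the stack.
Layer 1: θ = 8.20°; offset = 24.7·tan 8.20° = 3.559 m.
Layer 2: sin θ = p·0.59 = 0.1957 → θ = 11.29°; offset = 17.5·tan 11.29° = 3.492 m.
Layer 3: sin θ = p·0.96 = 0.3184 → θ = 18.57°; offset = 17.6·tan 18.57° = 5.912 m.
Layer 4: sin θ = p·2.21 = 0.7330 → θ = 47.14°; offset = 23.1·tan 47.14° = 24.895 m.
Summing the layer offsets gives 37.859 m.

37.9 m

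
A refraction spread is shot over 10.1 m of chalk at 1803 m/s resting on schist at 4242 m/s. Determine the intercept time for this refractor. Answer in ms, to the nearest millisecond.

tᵢ = 2h·√(V₂²−V₁²)/(V₁V₂).
√(V₂²−V₁²) = √(4242²−1803²) = 3839.8 m/s.
tᵢ = 2·10.1·3839.8/(1803·4242) = 0.01014 s.

10 ms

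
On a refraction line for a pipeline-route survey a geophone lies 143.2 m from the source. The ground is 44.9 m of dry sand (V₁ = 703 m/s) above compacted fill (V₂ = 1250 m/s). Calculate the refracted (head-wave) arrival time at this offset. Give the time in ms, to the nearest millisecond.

220 ms

t = x/V₂ + 2h·√(V₂²−V₁²)/(V₁V₂).
√(V₂²−V₁²) = √(1250²−703²) = 1033.6 m/s; delay term = 2·44.9·1033.6/(703·1250) = 0.10562 s.
t = 143.2/1250 + 0.10562 = 0.22018 s.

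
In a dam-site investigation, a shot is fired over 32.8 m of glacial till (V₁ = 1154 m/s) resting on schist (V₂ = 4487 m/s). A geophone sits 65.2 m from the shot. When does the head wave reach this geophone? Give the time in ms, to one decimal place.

69.5 ms

θ_c = arcsin(V₁/V₂) = arcsin(1154/4487) = 14.90°, cos θ_c = 0.9664.
Intercept time tᵢ = 2h cos θ_c / V₁ = 2·32.8·0.9664/1154 = 0.05493 s.
t = x/V₂ + tᵢ = 65.2/4487 + 0.05493 = 0.06946 s.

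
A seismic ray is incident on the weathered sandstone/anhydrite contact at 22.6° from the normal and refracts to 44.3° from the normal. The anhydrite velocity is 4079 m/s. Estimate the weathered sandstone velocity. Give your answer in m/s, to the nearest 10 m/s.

2240 m/s

sin 22.6° = 0.3843; sin 44.3° = 0.6984.
V₁ = V₂·(sin θ₁/sin θ₂) = 4079·(0.3843/0.6984) = 2244.42 m/s.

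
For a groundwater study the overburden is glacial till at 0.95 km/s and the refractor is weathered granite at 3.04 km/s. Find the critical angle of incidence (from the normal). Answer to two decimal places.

Critical incidence: sin θ_c = V₁/V₂ = 0.95/3.04 = 0.3125.
θ_c = arcsin 0.3125 = 18.21°.

18.21°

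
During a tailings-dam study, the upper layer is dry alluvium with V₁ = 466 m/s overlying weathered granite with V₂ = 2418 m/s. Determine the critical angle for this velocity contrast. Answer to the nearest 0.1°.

11.1°

Critical incidence: sin θ_c = V₁/V₂ = 466/2418 = 0.1927.
θ_c = arcsin 0.1927 = 11.11°.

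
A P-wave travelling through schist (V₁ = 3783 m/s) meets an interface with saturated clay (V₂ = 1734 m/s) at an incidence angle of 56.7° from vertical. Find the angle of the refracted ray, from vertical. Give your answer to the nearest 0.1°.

Snell's law: sin θ₂ = (V₂/V₁)·sin θ₁ = (1734/3783)·sin 56.7° = 0.3831.
θ₂ = arcsin 0.3831 = 22.53° from the normal.

22.5°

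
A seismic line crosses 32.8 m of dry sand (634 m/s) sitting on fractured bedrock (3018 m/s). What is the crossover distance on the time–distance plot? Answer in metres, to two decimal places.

θ_c = arcsin(634/3018) = 12.13°, so cos θ_c = 0.9777 and tᵢ = 2h cos θ_c/V₁ = 0.1012 s.
At crossover x/V₁ = x/V₂ + tᵢ ⇒ x = tᵢ/(1/V₁ − 1/V₂) = 0.10116/(1.5773e-03 − 3.3135e-04) = 81.19 m.

81.19 m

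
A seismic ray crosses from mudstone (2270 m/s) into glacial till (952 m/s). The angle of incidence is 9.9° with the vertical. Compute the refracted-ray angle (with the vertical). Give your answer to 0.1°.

Snell's law: sin θ₂ = (V₂/V₁)·sin θ₁ = (952/2270)·sin 9.9° = 0.0721.
θ₂ = arcsin 0.0721 = 4.13° from the normal.

4.1°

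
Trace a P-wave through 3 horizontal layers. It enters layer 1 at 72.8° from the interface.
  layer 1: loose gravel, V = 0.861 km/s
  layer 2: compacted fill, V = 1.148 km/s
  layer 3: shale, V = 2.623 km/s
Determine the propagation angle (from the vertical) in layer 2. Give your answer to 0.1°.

23.2°

From the normal: θ₁ = 90° − 72.8° = 17.2°.
Ray parameter p = sin 17.2° / 0.861 = 3.4345e-01 s/km.
sin θ_2 = p·V_2 = 3.4345e-01 × 1.148 = 0.3943.
θ_2 = arcsin 0.3943 = 23.22°.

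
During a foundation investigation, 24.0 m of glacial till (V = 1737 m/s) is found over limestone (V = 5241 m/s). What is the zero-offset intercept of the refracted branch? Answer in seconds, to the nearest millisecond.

tᵢ = 2h·√(V₂²−V₁²)/(V₁V₂).
√(V₂²−V₁²) = √(5241²−1737²) = 4944.8 m/s.
tᵢ = 2·24.0·4944.8/(1737·5241) = 0.02607 s.

0.026 s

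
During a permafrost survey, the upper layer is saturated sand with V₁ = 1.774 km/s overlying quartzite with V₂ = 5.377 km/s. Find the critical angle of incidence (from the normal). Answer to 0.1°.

19.3°

At critical incidence the refracted ray runs along the interface (θ₂ = 90°), so sin θ_c = V₁/V₂.
θ_c = arcsin(1.774/5.377) = arcsin 0.3299 = 19.26°.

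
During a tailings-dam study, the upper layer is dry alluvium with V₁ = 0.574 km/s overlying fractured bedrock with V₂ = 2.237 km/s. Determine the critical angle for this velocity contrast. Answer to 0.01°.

Critical incidence: sin θ_c = V₁/V₂ = 0.574/2.237 = 0.2566.
θ_c = arcsin 0.2566 = 14.87°.

14.87°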